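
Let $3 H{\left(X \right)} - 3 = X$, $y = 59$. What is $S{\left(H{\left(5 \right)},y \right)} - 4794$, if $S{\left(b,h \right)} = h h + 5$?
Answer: $-1308$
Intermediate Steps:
$H{\left(X \right)} = 1 + \frac{X}{3}$
$S{\left(b,h \right)} = 5 + h^{2}$ ($S{\left(b,h \right)} = h^{2} + 5 = 5 + h^{2}$)
$S{\left(H{\left(5 \right)},y \right)} - 4794 = \left(5 + 59^{2}\right) - 4794 = \left(5 + 3481\right) - 4794 = 3486 - 4794 = -1308$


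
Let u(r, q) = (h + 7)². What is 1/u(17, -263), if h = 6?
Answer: 1/169 ≈ 0.0059172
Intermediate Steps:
u(r, q) = 169 (u(r, q) = (6 + 7)² = 13² = 169)
1/u(17, -263) = 1/169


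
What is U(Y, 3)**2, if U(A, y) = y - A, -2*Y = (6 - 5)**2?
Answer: 49/4 ≈ 12.250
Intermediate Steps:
Y = -1/2 (Y = -(6 - 5)**2/2 = -1/2*1**2 = -1/2*1 = -1/2 ≈ -0.50000)
U(Y, 3)**2 = (3 - 1*(-1/2))**2 = (3 + 1/2)**2 = (7/2)**2 = 49/4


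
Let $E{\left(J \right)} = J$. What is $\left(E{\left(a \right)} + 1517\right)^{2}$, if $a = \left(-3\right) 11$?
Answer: $2202256$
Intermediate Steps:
$a = -33$
$\left(E{\left(a \right)} + 1517\right)^{2} = \left(-33 + 1517\right)^{2} = 1484^{2} = 2202256$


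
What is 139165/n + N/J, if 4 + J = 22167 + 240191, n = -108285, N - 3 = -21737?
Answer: -3886396060/2840900289 ≈ -1.3680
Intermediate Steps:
N = -21734 (N = 3 - 21737 = -21734)
J = 262354 (J = -4 + (22167 + 240191) = -4 + 262358 = 262354)
139165/n + N/J = 139165/(-108285) - 21734/262354 = 139165*(-1/108285) - 21734*1/262354 = -27833/21657 - 10867/131177 = -3886396060/2840900289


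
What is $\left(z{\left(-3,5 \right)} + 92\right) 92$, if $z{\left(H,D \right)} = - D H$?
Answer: $9844$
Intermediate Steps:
$z{\left(H,D \right)} = - D H$
$\left(z{\left(-3,5 \right)} + 92\right) 92 = \left(\left(-1\right) 5 \left(-3\right) + 92\right) 92 = \left(15 + 92\right) 92 = 107 \cdot 92 = 9844$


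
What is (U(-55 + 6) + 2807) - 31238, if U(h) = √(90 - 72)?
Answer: -28431 + 3*√2 ≈ -28427.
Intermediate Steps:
U(h) = 3*√2 (U(h) = √18 = 3*√2)
(U(-55 + 6) + 2807) - 31238 = (3*√2 + 2807) - 31238 = (2807 + 3*√2) - 31238 = -28431 + 3*√2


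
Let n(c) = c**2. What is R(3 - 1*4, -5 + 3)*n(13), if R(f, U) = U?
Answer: -338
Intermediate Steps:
R(3 - 1*4, -5 + 3)*n(13) = (-5 + 3)*13**2 = -2*169 = -338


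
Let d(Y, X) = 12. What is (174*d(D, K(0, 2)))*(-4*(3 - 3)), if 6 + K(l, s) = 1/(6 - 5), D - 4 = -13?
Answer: 0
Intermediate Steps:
D = -9 (D = 4 - 13 = -9)
K(l, s) = -5 (K(l, s) = -6 + 1/(6 - 5) = -6 + 1/1 = -6 + 1 = -5)
(174*d(D, K(0, 2)))*(-4*(3 - 3)) = (174*12)*(-4*(3 - 3)) = 2088*(-4*0) = 2088*0 = 0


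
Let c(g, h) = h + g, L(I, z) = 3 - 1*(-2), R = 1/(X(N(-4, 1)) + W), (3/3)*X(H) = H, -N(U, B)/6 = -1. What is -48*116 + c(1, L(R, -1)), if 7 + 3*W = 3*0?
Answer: -5562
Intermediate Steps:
N(U, B) = 6 (N(U, B) = -6*(-1) = 6)
W = -7/3 (W = -7/3 + (3*0)/3 = -7/3 + (1/3)*0 = -7/3 + 0 = -7/3 ≈ -2.3333)
X(H) = H
R = 3/11 (R = 1/(6 - 7/3) = 1/(11/3) = 3/11 ≈ 0.27273)
L(I, z) = 5 (L(I, z) = 3 + 2 = 5)
c(g, h) = g + h
-48*116 + c(1, L(R, -1)) = -48*116 + (1 + 5) = -5568 + 6 = -5562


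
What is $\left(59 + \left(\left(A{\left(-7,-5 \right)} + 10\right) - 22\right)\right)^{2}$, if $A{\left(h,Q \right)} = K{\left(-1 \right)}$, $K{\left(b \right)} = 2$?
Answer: $2401$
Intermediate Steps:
$A{\left(h,Q \right)} = 2$
$\left(59 + \left(\left(A{\left(-7,-5 \right)} + 10\right) - 22\right)\right)^{2} = \left(59 + \left(\left(2 + 10\right) - 22\right)\right)^{2} = \left(59 + \left(12 - 22\right)\right)^{2} = \left(59 - 10\right)^{2} = 49^{2} = 2401$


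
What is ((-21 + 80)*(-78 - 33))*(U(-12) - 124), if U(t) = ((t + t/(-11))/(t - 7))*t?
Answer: 179154444/209 ≈ 8.5720e+5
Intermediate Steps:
U(t) = 10*t**2/(11*(-7 + t)) (U(t) = ((t + t*(-1/11))/(-7 + t))*t = ((t - t/11)/(-7 + t))*t = ((10*t/11)/(-7 + t))*t = (10*t/(11*(-7 + t)))*t = 10*t**2/(11*(-7 + t)))
((-21 + 80)*(-78 - 33))*(U(-12) - 124) = ((-21 + 80)*(-78 - 33))*((10/11)*(-12)**2/(-7 - 12) - 124) = (59*(-111))*((10/11)*144/(-19) - 124) = -6549*((10/11)*144*(-1/19) - 124) = -6549*(-1440/209 - 124) = -6549*(-27356/209) = 179154444/209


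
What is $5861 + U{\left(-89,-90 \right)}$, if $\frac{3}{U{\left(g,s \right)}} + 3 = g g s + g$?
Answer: $\frac{4178787499}{712982} \approx 5861.0$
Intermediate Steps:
$U{\left(g,s \right)} = \frac{3}{-3 + g + s g^{2}}$ ($U{\left(g,s \right)} = \frac{3}{-3 + \left(g g s + g\right)} = \frac{3}{-3 + \left(g^{2} s + g\right)} = \frac{3}{-3 + \left(s g^{2} + g\right)} = \frac{3}{-3 + \left(g + s g^{2}\right)} = \frac{3}{-3 + g + s g^{2}}$)
$5861 + U{\left(-89,-90 \right)} = 5861 + \frac{3}{-3 - 89 - 90 \left(-89\right)^{2}} = 5861 + \frac{3}{-3 - 89 - 712890} = 5861 + \frac{3}{-712982} = 5861 + 3 \left(- \frac{1}{712982}\right) = 5861 - \frac{3}{712982} = \frac{4178787499}{712982}$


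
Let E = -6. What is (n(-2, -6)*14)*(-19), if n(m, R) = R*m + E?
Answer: -1596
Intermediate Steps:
n(m, R) = -6 + R*m (n(m, R) = R*m - 6 = -6 + R*m)
(n(-2, -6)*14)*(-19) = ((-6 - 6*(-2))*14)*(-19) = ((-6 + 12)*14)*(-19) = (6*14)*(-19) = 84*(-19) = -1596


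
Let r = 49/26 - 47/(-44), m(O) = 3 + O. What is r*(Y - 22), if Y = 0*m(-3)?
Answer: -1689/26 ≈ -64.962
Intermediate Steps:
Y = 0 (Y = 0*(3 - 3) = 0*0 = 0)
r = 1689/572 (r = 49*(1/26) - 47*(-1/44) = 49/26 + 47/44 = 1689/572 ≈ 2.9528)
r*(Y - 22) = 1689*(0 - 22)/572 = (1689/572)*(-22) = -1689/26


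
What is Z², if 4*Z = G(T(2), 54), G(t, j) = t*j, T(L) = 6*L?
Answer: 26244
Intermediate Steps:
G(t, j) = j*t
Z = 162 (Z = (54*(6*2))/4 = (54*12)/4 = (¼)*648 = 162)
Z² = 162² = 26244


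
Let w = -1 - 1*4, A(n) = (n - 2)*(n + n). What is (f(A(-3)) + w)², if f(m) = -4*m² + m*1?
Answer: 12780625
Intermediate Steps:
A(n) = 2*n*(-2 + n) (A(n) = (-2 + n)*(2*n) = 2*n*(-2 + n))
f(m) = m - 4*m² (f(m) = -4*m² + m = m - 4*m²)
w = -5 (w = -1 - 4 = -5)
(f(A(-3)) + w)² = ((2*(-3)*(-2 - 3))*(1 - 8*(-3)*(-2 - 3)) - 5)² = ((2*(-3)*(-5))*(1 - 8*(-3)*(-5)) - 5)² = (30*(1 - 4*30) - 5)² = (30*(1 - 120) - 5)² = (30*(-119) - 5)² = (-3570 - 5)² = (-3575)² = 12780625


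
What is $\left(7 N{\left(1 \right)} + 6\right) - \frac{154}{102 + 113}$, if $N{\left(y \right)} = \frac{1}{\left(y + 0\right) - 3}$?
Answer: $\frac{767}{430} \approx 1.7837$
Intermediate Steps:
$N{\left(y \right)} = \frac{1}{-3 + y}$ ($N{\left(y \right)} = \frac{1}{y - 3} = \frac{1}{-3 + y}$)
$\left(7 N{\left(1 \right)} + 6\right) - \frac{154}{102 + 113} = \left(\frac{7}{-3 + 1} + 6\right) - \frac{154}{102 + 113} = \left(\frac{7}{-2} + 6\right) - \frac{154}{215} = \left(7 \left(- \frac{1}{2}\right) + 6\right) - \frac{154}{215} = \left(- \frac{7}{2} + 6\right) - \frac{154}{215} = \frac{5}{2} - \frac{154}{215} = \frac{767}{430}$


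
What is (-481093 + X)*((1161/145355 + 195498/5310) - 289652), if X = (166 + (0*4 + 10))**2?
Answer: 223593262263112734/1715189 ≈ 1.3036e+11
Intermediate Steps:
X = 30976 (X = (166 + (0 + 10))**2 = (166 + 10)**2 = 176**2 = 30976)
(-481093 + X)*((1161/145355 + 195498/5310) - 289652) = (-481093 + 30976)*((1161/145355 + 195498/5310) - 289652) = -450117*((1161*(1/145355) + 195498*(1/5310)) - 289652) = -450117*((1161/145355 + 10861/295) - 289652) = -450117*(63161726/1715189 - 289652) = -450117*(-496744762502/1715189) = 223593262263112734/1715189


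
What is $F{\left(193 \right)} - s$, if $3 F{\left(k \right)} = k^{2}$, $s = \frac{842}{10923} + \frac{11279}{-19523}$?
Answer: $\frac{882628826886}{71083243} \approx 12417.0$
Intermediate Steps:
$s = - \frac{106762151}{213249729}$ ($s = 842 \cdot \frac{1}{10923} + 11279 \left(- \frac{1}{19523}\right) = \frac{842}{10923} - \frac{11279}{19523} = - \frac{106762151}{213249729} \approx -0.50064$)
$F{\left(k \right)} = \frac{k^{2}}{3}$
$F{\left(193 \right)} - s = \frac{193^{2}}{3} - - \frac{106762151}{213249729} = \frac{1}{3} \cdot 37249 + \frac{106762151}{213249729} = \frac{37249}{3} + \frac{106762151}{213249729} = \frac{882628826886}{71083243}$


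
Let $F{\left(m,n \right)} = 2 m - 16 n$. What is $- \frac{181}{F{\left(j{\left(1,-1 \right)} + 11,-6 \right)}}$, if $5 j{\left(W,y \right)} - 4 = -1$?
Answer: $- \frac{905}{596} \approx -1.5185$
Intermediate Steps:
$j{\left(W,y \right)} = \frac{3}{5}$ ($j{\left(W,y \right)} = \frac{4}{5} + \frac{1}{5} \left(-1\right) = \frac{4}{5} - \frac{1}{5} = \frac{3}{5}$)
$F{\left(m,n \right)} = - 16 n + 2 m$
$- \frac{181}{F{\left(j{\left(1,-1 \right)} + 11,-6 \right)}} = - \frac{181}{\left(-16\right) \left(-6\right) + 2 \left(\frac{3}{5} + 11\right)} = - \frac{181}{96 + 2 \cdot \frac{58}{5}} = - \frac{181}{96 + \frac{116}{5}} = - \frac{181}{\frac{596}{5}} = \left(-181\right) \frac{5}{596} = - \frac{905}{596}$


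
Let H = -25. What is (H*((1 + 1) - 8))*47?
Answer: 7050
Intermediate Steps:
(H*((1 + 1) - 8))*47 = -25*((1 + 1) - 8)*47 = -25*(2 - 8)*47 = -25*(-6)*47 = 150*47 = 7050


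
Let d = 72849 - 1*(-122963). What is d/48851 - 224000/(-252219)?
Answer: 5484557348/1120104579 ≈ 4.8965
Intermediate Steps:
d = 195812 (d = 72849 + 122963 = 195812)
d/48851 - 224000/(-252219) = 195812/48851 - 224000/(-252219) = 195812*(1/48851) - 224000*(-1/252219) = 195812/48851 + 224000/252219 = 5484557348/1120104579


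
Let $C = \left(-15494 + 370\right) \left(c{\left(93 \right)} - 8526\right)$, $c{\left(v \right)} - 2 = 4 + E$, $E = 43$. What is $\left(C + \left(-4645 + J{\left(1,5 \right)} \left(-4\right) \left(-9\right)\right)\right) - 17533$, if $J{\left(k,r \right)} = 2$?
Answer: $128184042$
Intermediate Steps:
$c{\left(v \right)} = 49$ ($c{\left(v \right)} = 2 + \left(4 + 43\right) = 2 + 47 = 49$)
$C = 128206148$ ($C = \left(-15494 + 370\right) \left(49 - 8526\right) = \left(-15124\right) \left(-8477\right) = 128206148$)
$\left(C + \left(-4645 + J{\left(1,5 \right)} \left(-4\right) \left(-9\right)\right)\right) - 17533 = \left(128206148 - \left(4645 - 2 \left(-4\right) \left(-9\right)\right)\right) - 17533 = \left(128206148 - 4573\right) - 17533 = 128201575 - 17533 = 128184042$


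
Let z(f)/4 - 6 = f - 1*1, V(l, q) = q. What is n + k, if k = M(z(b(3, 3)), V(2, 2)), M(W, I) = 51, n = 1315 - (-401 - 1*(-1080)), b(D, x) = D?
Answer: 687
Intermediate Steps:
n = 636 (n = 1315 - (-401 + 1080) = 1315 - 1*679 = 1315 - 679 = 636)
z(f) = 20 + 4*f (z(f) = 24 + 4*(f - 1*1) = 24 + 4*(f - 1) = 24 + 4*(-1 + f) = 24 + (-4 + 4*f) = 20 + 4*f)
k = 51
n + k = 636 + 51 = 687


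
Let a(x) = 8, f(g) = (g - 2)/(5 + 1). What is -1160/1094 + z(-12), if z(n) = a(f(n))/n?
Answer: -2834/1641 ≈ -1.7270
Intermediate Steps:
f(g) = -1/3 + g/6 (f(g) = (-2 + g)/6 = (-2 + g)*(1/6) = -1/3 + g/6)
z(n) = 8/n
-1160/1094 + z(-12) = -1160/1094 + 8/(-12) = -1160*1/1094 + 8*(-1/12) = -580/547 - 2/3 = -2834/1641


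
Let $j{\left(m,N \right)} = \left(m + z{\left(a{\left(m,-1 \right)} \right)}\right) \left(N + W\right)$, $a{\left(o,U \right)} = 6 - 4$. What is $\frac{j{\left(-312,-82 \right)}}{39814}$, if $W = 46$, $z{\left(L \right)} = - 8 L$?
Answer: $\frac{5904}{19907} \approx 0.29658$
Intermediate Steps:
$a{\left(o,U \right)} = 2$
$j{\left(m,N \right)} = \left(-16 + m\right) \left(46 + N\right)$ ($j{\left(m,N \right)} = \left(m - 16\right) \left(N + 46\right) = \left(m - 16\right) \left(46 + N\right) = \left(-16 + m\right) \left(46 + N\right)$)
$\frac{j{\left(-312,-82 \right)}}{39814} = \frac{-736 - -1312 + 46 \left(-312\right) - -25584}{39814} = \left(-736 + 1312 - 14352 + 25584\right) \frac{1}{39814} = 11808 \cdot \frac{1}{39814} = \frac{5904}{19907}$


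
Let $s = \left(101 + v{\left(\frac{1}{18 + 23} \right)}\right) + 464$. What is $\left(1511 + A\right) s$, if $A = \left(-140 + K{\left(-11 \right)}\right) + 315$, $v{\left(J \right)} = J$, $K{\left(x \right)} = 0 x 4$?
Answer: $\frac{39057876}{41} \approx 9.5263 \cdot 10^{5}$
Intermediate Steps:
$K{\left(x \right)} = 0$ ($K{\left(x \right)} = 0 \cdot 4 = 0$)
$A = 175$ ($A = \left(-140 + 0\right) + 315 = -140 + 315 = 175$)
$s = \frac{23166}{41}$ ($s = \left(101 + \frac{1}{18 + 23}\right) + 464 = \left(101 + \frac{1}{41}\right) + 464 = \frac{4142}{41} + 464 = \frac{23166}{41} \approx 565.02$)
$\left(1511 + A\right) s = \left(1511 + 175\right) \frac{23166}{41} = 1686 \cdot \frac{23166}{41} = \frac{39057876}{41}$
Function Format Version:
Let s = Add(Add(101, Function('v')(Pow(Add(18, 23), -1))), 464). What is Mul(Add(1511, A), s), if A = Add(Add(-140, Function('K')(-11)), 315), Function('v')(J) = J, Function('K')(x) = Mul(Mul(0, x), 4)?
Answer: Rational(39057876, 41) ≈ 9.5263e+5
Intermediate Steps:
Function('K')(x) = 0 (Function('K')(x) = Mul(0, 4) = 0)
A = 175 (A = Add(Add(-140, 0), 315) = Add(-140, 315) = 175)
s = Rational(23166, 41) (s = Add(Add(101, Pow(Add(18, 23), -1)), 464) = Add(Add(101, Pow(41, -1)), 464) = Add(Add(101, Rational(1, 41)), 464) = Add(Rational(4142, 41), 464) = Rational(23166, 41) ≈ 565.02)
Mul(Add(1511, A), s) = Mul(Add(1511, 175), Rational(23166, 41)) = Mul(1686, Rational(23166, 41)) = Rational(39057876, 41)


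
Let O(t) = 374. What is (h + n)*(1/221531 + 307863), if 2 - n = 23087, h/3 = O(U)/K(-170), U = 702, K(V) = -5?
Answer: -7948645052908938/1107655 ≈ -7.1761e+9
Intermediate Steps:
h = -1122/5 (h = 3*(374/(-5)) = 3*(374*(-⅕)) = 3*(-374/5) = -1122/5 ≈ -224.40)
n = -23085 (n = 2 - 1*23087 = 2 - 23087 = -23085)
(h + n)*(1/221531 + 307863) = (-1122/5 - 23085)*(1/221531 + 307863) = -116547*(1/221531 + 307863)/5 = -116547/5*68201198254/221531 = -7948645052908938/1107655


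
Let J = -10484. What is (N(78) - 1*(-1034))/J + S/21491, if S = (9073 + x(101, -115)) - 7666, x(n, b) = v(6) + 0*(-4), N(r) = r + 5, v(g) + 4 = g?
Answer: -9233491/225311644 ≈ -0.040981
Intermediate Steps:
v(g) = -4 + g
N(r) = 5 + r
x(n, b) = 2 (x(n, b) = (-4 + 6) + 0*(-4) = 2 + 0 = 2)
S = 1409 (S = (9073 + 2) - 7666 = 9075 - 7666 = 1409)
(N(78) - 1*(-1034))/J + S/21491 = ((5 + 78) - 1*(-1034))/(-10484) + 1409/21491 = (83 + 1034)*(-1/10484) + 1409*(1/21491) = 1117*(-1/10484) + 1409/21491 = -1117/10484 + 1409/21491 = -9233491/225311644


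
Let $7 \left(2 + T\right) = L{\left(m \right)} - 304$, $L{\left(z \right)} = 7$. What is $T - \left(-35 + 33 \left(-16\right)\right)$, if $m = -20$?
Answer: $\frac{3630}{7} \approx 518.57$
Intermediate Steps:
$T = - \frac{311}{7}$ ($T = -2 + \frac{7 - 304}{7} = -2 + \frac{1}{7} \left(-297\right) = -2 - \frac{297}{7} = - \frac{311}{7} \approx -44.429$)
$T - \left(-35 + 33 \left(-16\right)\right) = - \frac{311}{7} - \left(-35 + 33 \left(-16\right)\right) = - \frac{311}{7} - \left(-35 - 528\right) = - \frac{311}{7} - -563 = - \frac{311}{7} + 563 = \frac{3630}{7}$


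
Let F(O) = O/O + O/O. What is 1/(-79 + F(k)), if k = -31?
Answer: -1/77 ≈ -0.012987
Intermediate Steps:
F(O) = 2 (F(O) = 1 + 1 = 2)
1/(-79 + F(k)) = 1/(-79 + 2) = 1/(-77) = -1/77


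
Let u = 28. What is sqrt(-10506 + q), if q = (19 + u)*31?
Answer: I*sqrt(9049) ≈ 95.126*I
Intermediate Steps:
q = 1457 (q = (19 + 28)*31 = 47*31 = 1457)
sqrt(-10506 + q) = sqrt(-10506 + 1457) = sqrt(-9049) = I*sqrt(9049)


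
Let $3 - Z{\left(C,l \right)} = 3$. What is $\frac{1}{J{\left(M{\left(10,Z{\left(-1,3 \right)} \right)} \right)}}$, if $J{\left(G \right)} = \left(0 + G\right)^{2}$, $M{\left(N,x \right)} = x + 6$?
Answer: $\frac{1}{36} \approx 0.027778$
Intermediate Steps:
$Z{\left(C,l \right)} = 0$ ($Z{\left(C,l \right)} = 3 - 3 = 0$)
$M{\left(N,x \right)} = 6 + x$
$J{\left(G \right)} = G^{2}$
$\frac{1}{J{\left(M{\left(10,Z{\left(-1,3 \right)} \right)} \right)}} = \frac{1}{\left(6 + 0\right)^{2}} = \frac{1}{6^{2}} = \frac{1}{36}$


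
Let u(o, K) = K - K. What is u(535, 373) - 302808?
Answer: -302808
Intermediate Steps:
u(o, K) = 0
u(535, 373) - 302808 = 0 - 302808 = -302808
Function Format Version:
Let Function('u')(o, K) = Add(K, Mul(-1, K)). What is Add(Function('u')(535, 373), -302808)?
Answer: -302808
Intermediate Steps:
Function('u')(o, K) = 0
Add(Function('u')(535, 373), -302808) = Add(0, -302808) = -302808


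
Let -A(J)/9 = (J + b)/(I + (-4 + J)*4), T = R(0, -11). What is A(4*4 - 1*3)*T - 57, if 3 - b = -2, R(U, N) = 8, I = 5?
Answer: -3633/41 ≈ -88.610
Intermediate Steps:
b = 5 (b = 3 - 1*(-2) = 3 + 2 = 5)
T = 8
A(J) = -9*(5 + J)/(-11 + 4*J) (A(J) = -9*(J + 5)/(5 + (-4 + J)*4) = -9*(5 + J)/(5 + (-16 + 4*J)) = -9*(5 + J)/(-11 + 4*J))
A(4*4 - 1*3)*T - 57 = (9*(-5 - (4*4 - 1*3))/(-11 + 4*(4*4 - 1*3)))*8 - 57 = (9*(-5 - (16 - 3))/(-11 + 4*(16 - 3)))*8 - 57 = (9*(-5 - 1*13)/(-11 + 4*13))*8 - 57 = (9*(-5 - 13)/(-11 + 52))*8 - 57 = (9*(-18)/41)*8 - 57 = (9*(1/41)*(-18))*8 - 57 = -162/41*8 - 57 = -1296/41 - 57 = -3633/41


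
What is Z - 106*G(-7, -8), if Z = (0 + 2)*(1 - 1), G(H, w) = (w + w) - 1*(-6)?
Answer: 1060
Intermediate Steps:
G(H, w) = 6 + 2*w (G(H, w) = 2*w + 6 = 6 + 2*w)
Z = 0 (Z = 2*0 = 0)
Z - 106*G(-7, -8) = 0 - 106*(6 + 2*(-8)) = 0 - 106*(6 - 16) = 0 - 106*(-10) = 0 + 1060 = 1060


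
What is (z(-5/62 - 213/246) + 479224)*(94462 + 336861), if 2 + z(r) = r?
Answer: 262714508385757/1271 ≈ 2.0670e+11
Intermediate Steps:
z(r) = -2 + r
(z(-5/62 - 213/246) + 479224)*(94462 + 336861) = ((-2 + (-5/62 - 213/246)) + 479224)*(94462 + 336861) = ((-2 + (-5*1/62 - 213*1/246)) + 479224)*431323 = ((-2 + (-5/62 - 71/82)) + 479224)*431323 = ((-2 - 1203/1271) + 479224)*431323 = (-3745/1271 + 479224)*431323 = (609089959/1271)*431323 = 262714508385757/1271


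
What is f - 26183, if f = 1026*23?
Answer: -2585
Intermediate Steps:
f = 23598
f - 26183 = 23598 - 26183 = -2585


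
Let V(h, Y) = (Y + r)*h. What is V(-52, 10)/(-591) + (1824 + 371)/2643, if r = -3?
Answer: 251033/173557 ≈ 1.4464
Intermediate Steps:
V(h, Y) = h*(-3 + Y) (V(h, Y) = (Y - 3)*h = (-3 + Y)*h = h*(-3 + Y))
V(-52, 10)/(-591) + (1824 + 371)/2643 = -52*(-3 + 10)/(-591) + (1824 + 371)/2643 = -52*7*(-1/591) + 2195*(1/2643) = -364*(-1/591) + 2195/2643 = 364/591 + 2195/2643 = 251033/173557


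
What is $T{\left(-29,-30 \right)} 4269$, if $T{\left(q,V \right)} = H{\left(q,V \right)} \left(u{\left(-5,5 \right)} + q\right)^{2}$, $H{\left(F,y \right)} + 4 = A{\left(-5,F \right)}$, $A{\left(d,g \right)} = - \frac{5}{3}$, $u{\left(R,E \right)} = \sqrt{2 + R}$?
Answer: $-20272058 + 1403078 i \sqrt{3} \approx -2.0272 \cdot 10^{7} + 2.4302 \cdot 10^{6} i$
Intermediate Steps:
$A{\left(d,g \right)} = - \frac{5}{3}$ ($A{\left(d,g \right)} = \left(-5\right) \frac{1}{3} = - \frac{5}{3}$)
$H{\left(F,y \right)} = - \frac{17}{3}$ ($H{\left(F,y \right)} = -4 - \frac{5}{3} = - \frac{17}{3}$)
$T{\left(q,V \right)} = - \frac{17 \left(q + i \sqrt{3}\right)^{2}}{3}$ ($T{\left(q,V \right)} = - \frac{17 \left(\sqrt{2 - 5} + q\right)^{2}}{3} = - \frac{17 \left(\sqrt{-3} + q\right)^{2}}{3} = - \frac{17 \left(i \sqrt{3} + q\right)^{2}}{3} = - \frac{17 \left(q + i \sqrt{3}\right)^{2}}{3}$)
$T{\left(-29,-30 \right)} 4269 = - \frac{17 \left(-29 + i \sqrt{3}\right)^{2}}{3} \cdot 4269 = - 24191 \left(-29 + i \sqrt{3}\right)^{2}$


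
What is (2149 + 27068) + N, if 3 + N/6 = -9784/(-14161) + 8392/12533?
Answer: 5183681831691/177479813 ≈ 29207.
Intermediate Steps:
N = -1745864730/177479813 (N = -18 + 6*(-9784/(-14161) + 8392/12533) = -18 + 6*(-9784*(-1/14161) + 8392*(1/12533)) = -18 + 6*(9784/14161 + 8392/12533) = -18 + 6*(241461984/177479813) = -18 + 1448771904/177479813 = -1745864730/177479813 ≈ -9.8370)
(2149 + 27068) + N = (2149 + 27068) - 1745864730/177479813 = 29217 - 1745864730/177479813 = 5183681831691/177479813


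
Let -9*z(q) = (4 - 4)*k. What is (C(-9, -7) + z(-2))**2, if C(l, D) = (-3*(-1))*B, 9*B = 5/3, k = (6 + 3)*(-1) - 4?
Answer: 25/81 ≈ 0.30864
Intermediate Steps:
k = -13 (k = 9*(-1) - 4 = -9 - 4 = -13)
B = 5/27 (B = (5/3)/9 = (5*(1/3))/9 = (1/9)*(5/3) = 5/27 ≈ 0.18519)
C(l, D) = 5/9 (C(l, D) = -3*(-1)*(5/27) = 3*(5/27) = 5/9)
z(q) = 0 (z(q) = -(4 - 4)*(-13)/9 = -0*(-13) = -1/9*0 = 0)
(C(-9, -7) + z(-2))**2 = (5/9 + 0)**2 = (5/9)**2 = 25/81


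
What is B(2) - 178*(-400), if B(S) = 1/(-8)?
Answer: 569599/8 ≈ 71200.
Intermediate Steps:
B(S) = -⅛
B(2) - 178*(-400) = -⅛ - 178*(-400) = -⅛ + 71200 = 569599/8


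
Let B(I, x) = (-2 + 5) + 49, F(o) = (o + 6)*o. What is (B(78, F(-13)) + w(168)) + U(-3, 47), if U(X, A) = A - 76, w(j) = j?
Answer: 191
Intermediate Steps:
F(o) = o*(6 + o) (F(o) = (6 + o)*o = o*(6 + o))
B(I, x) = 52 (B(I, x) = 3 + 49 = 52)
U(X, A) = -76 + A
(B(78, F(-13)) + w(168)) + U(-3, 47) = (52 + 168) + (-76 + 47) = 220 - 29 = 191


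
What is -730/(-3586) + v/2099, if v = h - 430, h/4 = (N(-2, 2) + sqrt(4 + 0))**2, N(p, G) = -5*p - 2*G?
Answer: 454153/3763507 ≈ 0.12067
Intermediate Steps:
h = 256 (h = 4*((-5*(-2) - 2*2) + sqrt(4 + 0))**2 = 4*((10 - 4) + sqrt(4))**2 = 4*(6 + 2)**2 = 4*8**2 = 4*64 = 256)
v = -174 (v = 256 - 430 = -174)
-730/(-3586) + v/2099 = -730/(-3586) - 174/2099 = -730*(-1/3586) - 174*1/2099 = 365/1793 - 174/2099 = 454153/3763507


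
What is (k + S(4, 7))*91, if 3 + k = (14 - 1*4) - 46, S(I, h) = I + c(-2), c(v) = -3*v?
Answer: -2639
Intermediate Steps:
S(I, h) = 6 + I (S(I, h) = I - 3*(-2) = I + 6 = 6 + I)
k = -39 (k = -3 + ((14 - 1*4) - 46) = -3 + ((14 - 4) - 46) = -3 + (10 - 46) = -3 - 36 = -39)
(k + S(4, 7))*91 = (-39 + (6 + 4))*91 = (-39 + 10)*91 = -29*91 = -2639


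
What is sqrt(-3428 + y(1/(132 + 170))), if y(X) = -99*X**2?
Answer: I*sqrt(312647411)/302 ≈ 58.549*I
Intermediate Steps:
sqrt(-3428 + y(1/(132 + 170))) = sqrt(-3428 - 99/(132 + 170)**2) = sqrt(-3428 - 99*(1/302)**2) = sqrt(-3428 - 99*1/91204) = sqrt(-3428 - 99/91204) = sqrt(-312647411/91204) = I*sqrt(312647411)/302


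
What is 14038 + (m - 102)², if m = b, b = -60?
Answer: 40282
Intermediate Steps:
m = -60
14038 + (m - 102)² = 14038 + (-60 - 102)² = 14038 + (-162)² = 14038 + 26244 = 40282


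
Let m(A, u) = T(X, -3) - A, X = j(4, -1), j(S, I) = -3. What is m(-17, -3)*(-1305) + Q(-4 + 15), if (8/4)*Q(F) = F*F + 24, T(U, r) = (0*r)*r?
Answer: -44225/2 ≈ -22113.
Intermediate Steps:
X = -3
T(U, r) = 0 (T(U, r) = 0*r = 0)
Q(F) = 12 + F²/2 (Q(F) = (F*F + 24)/2 = (F² + 24)/2 = (24 + F²)/2 = 12 + F²/2)
m(A, u) = -A (m(A, u) = 0 - A = -A)
m(-17, -3)*(-1305) + Q(-4 + 15) = -1*(-17)*(-1305) + (12 + (-4 + 15)²/2) = 17*(-1305) + (12 + (½)*11²) = -22185 + (12 + (½)*121) = -22185 + (12 + 121/2) = -22185 + 145/2 = -44225/2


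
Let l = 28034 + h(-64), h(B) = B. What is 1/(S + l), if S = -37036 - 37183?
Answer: -1/46249 ≈ -2.1622e-5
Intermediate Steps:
l = 27970 (l = 28034 - 64 = 27970)
S = -74219
1/(S + l) = 1/(-74219 + 27970) = 1/(-46249) = -1/46249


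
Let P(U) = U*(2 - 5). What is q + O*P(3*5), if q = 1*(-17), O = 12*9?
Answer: -4877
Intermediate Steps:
P(U) = -3*U (P(U) = U*(-3) = -3*U)
O = 108
q = -17
q + O*P(3*5) = -17 + 108*(-9*5) = -17 + 108*(-3*15) = -17 + 108*(-45) = -17 - 4860 = -4877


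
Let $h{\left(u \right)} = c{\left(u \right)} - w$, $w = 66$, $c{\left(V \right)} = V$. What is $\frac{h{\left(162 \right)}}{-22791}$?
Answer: $- \frac{32}{7597} \approx -0.0042122$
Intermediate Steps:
$h{\left(u \right)} = -66 + u$ ($h{\left(u \right)} = u - 66 = -66 + u$)
$\frac{h{\left(162 \right)}}{-22791} = \frac{-66 + 162}{-22791} = 96 \left(- \frac{1}{22791}\right) = - \frac{32}{7597}$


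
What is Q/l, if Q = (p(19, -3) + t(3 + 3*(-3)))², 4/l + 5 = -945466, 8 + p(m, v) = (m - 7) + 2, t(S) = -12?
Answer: -8509239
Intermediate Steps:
p(m, v) = -13 + m (p(m, v) = -8 + ((m - 7) + 2) = -8 + ((-7 + m) + 2) = -8 + (-5 + m) = -13 + m)
l = -4/945471 (l = 4/(-5 - 945466) = 4/(-945471) = 4*(-1/945471) = -4/945471 ≈ -4.2307e-6)
Q = 36 (Q = ((-13 + 19) - 12)² = (6 - 12)² = (-6)² = 36)
Q/l = 36/(-4/945471) = 36*(-945471/4) = -8509239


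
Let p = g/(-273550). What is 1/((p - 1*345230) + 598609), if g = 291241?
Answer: 273550/69311534209 ≈ 3.9467e-6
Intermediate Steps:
p = -291241/273550 (p = 291241/(-273550) = 291241*(-1/273550) = -291241/273550 ≈ -1.0647)
1/((p - 1*345230) + 598609) = 1/((-291241/273550 - 1*345230) + 598609) = 1/((-291241/273550 - 345230) + 598609) = 1/(-94437957741/273550 + 598609) = 1/(69311534209/273550) = 273550/69311534209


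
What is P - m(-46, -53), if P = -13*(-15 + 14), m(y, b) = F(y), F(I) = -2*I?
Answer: -79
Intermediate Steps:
m(y, b) = -2*y
P = 13 (P = -13*(-1) = 13)
P - m(-46, -53) = 13 - (-2)*(-46) = 13 - 1*92 = 13 - 92 = -79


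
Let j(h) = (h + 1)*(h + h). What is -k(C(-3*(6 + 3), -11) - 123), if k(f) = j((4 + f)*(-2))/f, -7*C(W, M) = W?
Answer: 2609828/2919 ≈ 894.08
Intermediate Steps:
C(W, M) = -W/7
j(h) = 2*h*(1 + h) (j(h) = (1 + h)*(2*h) = 2*h*(1 + h))
k(f) = 2*(-8 - 2*f)*(-7 - 2*f)/f (k(f) = (2*((4 + f)*(-2))*(1 + (4 + f)*(-2)))/f = (2*(-8 - 2*f)*(1 + (-8 - 2*f)))/f = (2*(-8 - 2*f)*(-7 - 2*f))/f = 2*(-8 - 2*f)*(-7 - 2*f)/f)
-k(C(-3*(6 + 3), -11) - 123) = -(60 + 8*(-(-3)*(6 + 3)/7 - 123) + 112/(-(-3)*(6 + 3)/7 - 123)) = -(60 + 8*(-(-3)*9/7 - 123) + 112/(-(-3)*9/7 - 123)) = -(60 + 8*(-⅐*(-27) - 123) + 112/(-⅐*(-27) - 123)) = -(60 + 8*(27/7 - 123) + 112/(27/7 - 123)) = -(60 + 8*(-834/7) + 112/(-834/7)) = -(60 - 6672/7 + 112*(-7/834)) = -(60 - 6672/7 - 392/417) = -1*(-2609828/2919) = 2609828/2919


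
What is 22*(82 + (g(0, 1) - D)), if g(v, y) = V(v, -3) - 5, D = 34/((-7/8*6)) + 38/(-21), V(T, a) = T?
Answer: 13134/7 ≈ 1876.3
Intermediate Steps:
D = -58/7 (D = 34/((-7*⅛*6)) + 38*(-1/21) = 34/((-7/8*6)) - 38/21 = 34/(-21/4) - 38/21 = 34*(-4/21) - 38/21 = -136/21 - 38/21 = -58/7 ≈ -8.2857)
g(v, y) = -5 + v (g(v, y) = v - 5 = -5 + v)
22*(82 + (g(0, 1) - D)) = 22*(82 + ((-5 + 0) - 1*(-58/7))) = 22*(82 + (-5 + 58/7)) = 22*(82 + 23/7) = 22*(597/7) = 13134/7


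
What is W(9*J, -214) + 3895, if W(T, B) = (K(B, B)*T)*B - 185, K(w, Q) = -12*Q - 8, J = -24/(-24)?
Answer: -4926850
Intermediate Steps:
J = 1 (J = -24*(-1/24) = 1)
K(w, Q) = -8 - 12*Q
W(T, B) = -185 + B*T*(-8 - 12*B) (W(T, B) = ((-8 - 12*B)*T)*B - 185 = (T*(-8 - 12*B))*B - 185 = B*T*(-8 - 12*B) - 185 = -185 + B*T*(-8 - 12*B))
W(9*J, -214) + 3895 = (-185 - 4*(-214)*9*1*(2 + 3*(-214))) + 3895 = (-185 - 4*(-214)*9*(2 - 642)) + 3895 = (-185 - 4*(-214)*9*(-640)) + 3895 = (-185 - 4930560) + 3895 = -4930745 + 3895 = -4926850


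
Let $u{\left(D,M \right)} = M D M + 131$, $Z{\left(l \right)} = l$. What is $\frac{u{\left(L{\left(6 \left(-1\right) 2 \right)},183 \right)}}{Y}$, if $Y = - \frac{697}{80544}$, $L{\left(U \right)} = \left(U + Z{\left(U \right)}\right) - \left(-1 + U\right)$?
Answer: $\frac{29660166912}{697} \approx 4.2554 \cdot 10^{7}$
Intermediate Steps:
$L{\left(U \right)} = 1 + U$ ($L{\left(U \right)} = \left(U + U\right) - \left(-1 + U\right) = 2 U - \left(-1 + U\right) = 1 + U$)
$u{\left(D,M \right)} = 131 + D M^{2}$ ($u{\left(D,M \right)} = D M M + 131 = D M^{2} + 131 = 131 + D M^{2}$)
$Y = - \frac{697}{80544}$ ($Y = \left(-697\right) \frac{1}{80544} = - \frac{697}{80544} \approx -0.0086537$)
$\frac{u{\left(L{\left(6 \left(-1\right) 2 \right)},183 \right)}}{Y} = \frac{131 + \left(1 + 6 \left(-1\right) 2\right) 183^{2}}{- \frac{697}{80544}} = \left(131 + \left(1 - 12\right) 33489\right) \left(- \frac{80544}{697}\right) = \left(131 - 368379\right) \left(- \frac{80544}{697}\right) = \left(-368248\right) \left(- \frac{80544}{697}\right) = \frac{29660166912}{697}$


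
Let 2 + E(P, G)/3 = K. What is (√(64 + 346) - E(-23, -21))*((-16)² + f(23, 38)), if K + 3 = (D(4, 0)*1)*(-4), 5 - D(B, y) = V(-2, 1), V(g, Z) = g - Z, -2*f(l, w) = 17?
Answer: 54945/2 + 495*√410/2 ≈ 32484.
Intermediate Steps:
f(l, w) = -17/2 (f(l, w) = -½*17 = -17/2)
D(B, y) = 8 (D(B, y) = 5 - (-2 - 1*1) = 5 - (-2 - 1) = 5 - 1*(-3) = 5 + 3 = 8)
K = -35 (K = -3 + (8*1)*(-4) = -3 + 8*(-4) = -3 - 32 = -35)
E(P, G) = -111 (E(P, G) = -6 + 3*(-35) = -6 - 105 = -111)
(√(64 + 346) - E(-23, -21))*((-16)² + f(23, 38)) = (√(64 + 346) - 1*(-111))*((-16)² - 17/2) = (√410 + 111)*(256 - 17/2) = (111 + √410)*(495/2) = 54945/2 + 495*√410/2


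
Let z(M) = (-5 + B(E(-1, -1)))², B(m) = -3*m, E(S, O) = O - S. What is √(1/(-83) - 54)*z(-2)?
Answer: 25*I*√372089/83 ≈ 183.73*I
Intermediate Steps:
z(M) = 25 (z(M) = (-5 - 3*(-1 - 1*(-1)))² = (-5 - 3*(-1 + 1))² = (-5 - 3*0)² = (-5 + 0)² = (-5)² = 25)
√(1/(-83) - 54)*z(-2) = √(1/(-83) - 54)*25 = √(-1/83 - 54)*25 = √(-4483/83)*25 = (I*√372089/83)*25 = 25*I*√372089/83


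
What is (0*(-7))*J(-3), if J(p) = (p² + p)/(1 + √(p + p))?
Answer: 0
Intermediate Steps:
J(p) = (p + p²)/(1 + √2*√p) (J(p) = (p + p²)/(1 + √(2*p)) = (p + p²)/(1 + √2*√p))
(0*(-7))*J(-3) = (0*(-7))*(-3*(1 - 3)/(1 + √2*√(-3))) = 0*(-3*(-2)/(1 + √2*(I*√3))) = 0*(-3*(-2)/(1 + I*√6)) = 0*(6/(1 + I*√6)) = 0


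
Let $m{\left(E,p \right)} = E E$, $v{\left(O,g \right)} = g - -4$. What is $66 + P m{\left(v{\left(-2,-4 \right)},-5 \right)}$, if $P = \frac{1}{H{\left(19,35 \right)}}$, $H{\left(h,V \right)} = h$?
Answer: $66$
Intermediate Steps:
$v{\left(O,g \right)} = 4 + g$ ($v{\left(O,g \right)} = g + 4 = 4 + g$)
$m{\left(E,p \right)} = E^{2}$
$P = \frac{1}{19} \approx 0.052632$
$66 + P m{\left(v{\left(-2,-4 \right)},-5 \right)} = 66 + \frac{\left(4 - 4\right)^{2}}{19} = 66 + \frac{0^{2}}{19} = 66 + \frac{1}{19} \cdot 0 = 66 + 0 = 66$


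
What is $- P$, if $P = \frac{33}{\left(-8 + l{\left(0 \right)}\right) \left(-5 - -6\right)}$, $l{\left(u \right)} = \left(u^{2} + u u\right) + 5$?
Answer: $11$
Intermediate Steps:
$l{\left(u \right)} = 5 + 2 u^{2}$ ($l{\left(u \right)} = \left(u^{2} + u^{2}\right) + 5 = 2 u^{2} + 5 = 5 + 2 u^{2}$)
$P = -11$ ($P = \frac{33}{\left(-8 + \left(5 + 2 \cdot 0^{2}\right)\right) \left(-5 - -6\right)} = \frac{33}{\left(-8 + \left(5 + 2 \cdot 0\right)\right) \left(-5 + 6\right)} = \frac{33}{\left(-8 + \left(5 + 0\right)\right) 1} = \frac{33}{\left(-8 + 5\right) 1} = \frac{33}{\left(-3\right) 1} = \frac{33}{-3} = 33 \left(- \frac{1}{3}\right) = -11$)
$- P = \left(-1\right) \left(-11\right) = 11$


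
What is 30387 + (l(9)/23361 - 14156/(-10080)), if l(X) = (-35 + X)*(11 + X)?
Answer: 45870655021/1509480 ≈ 30388.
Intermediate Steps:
30387 + (l(9)/23361 - 14156/(-10080)) = 30387 + ((-385 + 9**2 - 24*9)/23361 - 14156/(-10080)) = 30387 + ((-385 + 81 - 216)*(1/23361) - 14156*(-1/10080)) = 30387 + (-520*1/23361 + 3539/2520) = 30387 + (-40/1797 + 3539/2520) = 30387 + 2086261/1509480 = 45870655021/1509480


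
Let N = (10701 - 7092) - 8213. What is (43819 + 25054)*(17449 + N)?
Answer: 884673685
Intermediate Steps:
N = -4604 (N = 3609 - 8213 = -4604)
(43819 + 25054)*(17449 + N) = (43819 + 25054)*(17449 - 4604) = 68873*12845 = 884673685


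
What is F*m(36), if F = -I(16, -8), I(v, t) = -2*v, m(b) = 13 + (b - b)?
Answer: 416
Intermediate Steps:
m(b) = 13 (m(b) = 13 + 0 = 13)
F = 32 (F = -(-2)*16 = -1*(-32) = 32)
F*m(36) = 32*13 = 416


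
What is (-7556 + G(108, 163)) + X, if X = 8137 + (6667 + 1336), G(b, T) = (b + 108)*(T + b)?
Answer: 67120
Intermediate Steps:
G(b, T) = (108 + b)*(T + b)
X = 16140 (X = 8137 + 8003 = 16140)
(-7556 + G(108, 163)) + X = (-7556 + (108**2 + 108*163 + 108*108 + 163*108)) + 16140 = (-7556 + (11664 + 17604 + 11664 + 17604)) + 16140 = (-7556 + 58536) + 16140 = 50980 + 16140 = 67120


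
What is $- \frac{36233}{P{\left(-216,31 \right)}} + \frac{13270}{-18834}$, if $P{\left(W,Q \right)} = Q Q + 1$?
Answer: $- \frac{347589031}{9059154} \approx -38.369$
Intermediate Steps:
$P{\left(W,Q \right)} = 1 + Q^{2}$ ($P{\left(W,Q \right)} = Q^{2} + 1 = 1 + Q^{2}$)
$- \frac{36233}{P{\left(-216,31 \right)}} + \frac{13270}{-18834} = - \frac{36233}{1 + 31^{2}} + \frac{13270}{-18834} = - \frac{36233}{1 + 961} + 13270 \left(- \frac{1}{18834}\right) = - \frac{36233}{962} - \frac{6635}{9417} = - \frac{347589031}{9059154}$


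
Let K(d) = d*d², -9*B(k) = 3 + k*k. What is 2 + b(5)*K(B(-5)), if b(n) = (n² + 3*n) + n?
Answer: -109598/81 ≈ -1353.1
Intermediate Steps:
B(k) = -⅓ - k²/9 (B(k) = -(3 + k*k)/9 = -(3 + k²)/9 = -⅓ - k²/9)
K(d) = d³
b(n) = n² + 4*n
2 + b(5)*K(B(-5)) = 2 + (5*(4 + 5))*(-⅓ - ⅑*(-5)²)³ = 2 + (5*9)*(-⅓ - ⅑*25)³ = 2 + 45*(-⅓ - 25/9)³ = 2 + 45*(-28/9)³ = 2 + 45*(-21952/729) = 2 - 109760/81 = -109598/81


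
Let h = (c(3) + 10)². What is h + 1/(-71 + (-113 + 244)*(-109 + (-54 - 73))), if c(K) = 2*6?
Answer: 14997707/30987 ≈ 484.00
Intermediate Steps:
c(K) = 12
h = 484 (h = (12 + 10)² = 22² = 484)
h + 1/(-71 + (-113 + 244)*(-109 + (-54 - 73))) = 484 + 1/(-71 + (-113 + 244)*(-109 + (-54 - 73))) = 484 + 1/(-71 + 131*(-109 - 127)) = 484 + 1/(-71 + 131*(-236)) = 484 + 1/(-71 - 30916) = 484 + 1/(-30987) = 484 - 1/30987 = 14997707/30987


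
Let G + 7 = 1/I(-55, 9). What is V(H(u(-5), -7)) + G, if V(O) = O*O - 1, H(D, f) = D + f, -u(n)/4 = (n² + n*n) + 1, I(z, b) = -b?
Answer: 400616/9 ≈ 44513.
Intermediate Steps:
u(n) = -4 - 8*n² (u(n) = -4*((n² + n*n) + 1) = -4*((n² + n²) + 1) = -4*(2*n² + 1) = -4*(1 + 2*n²) = -4 - 8*n²)
G = -64/9 (G = -7 + 1/(-1*9) = -7 + 1/(-9) = -7 - ⅑ = -64/9 ≈ -7.1111)
V(O) = -1 + O² (V(O) = O² - 1 = -1 + O²)
V(H(u(-5), -7)) + G = (-1 + ((-4 - 8*(-5)²) - 7)²) - 64/9 = (-1 + ((-4 - 8*25) - 7)²) - 64/9 = (-1 + ((-4 - 200) - 7)²) - 64/9 = (-1 + (-204 - 7)²) - 64/9 = (-1 + (-211)²) - 64/9 = (-1 + 44521) - 64/9 = 44520 - 64/9 = 400616/9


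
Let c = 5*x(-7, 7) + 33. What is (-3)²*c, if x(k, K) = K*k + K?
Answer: -1593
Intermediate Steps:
x(k, K) = K + K*k
c = -177 (c = 5*(7*(1 - 7)) + 33 = 5*(7*(-6)) + 33 = 5*(-42) + 33 = -210 + 33 = -177)
(-3)²*c = (-3)²*(-177) = 9*(-177) = -1593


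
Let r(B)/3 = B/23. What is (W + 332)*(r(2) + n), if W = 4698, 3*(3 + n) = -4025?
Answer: -466602920/69 ≈ -6.7624e+6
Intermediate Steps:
n = -4034/3 (n = -3 + (⅓)*(-4025) = -3 - 4025/3 = -4034/3 ≈ -1344.7)
r(B) = 3*B/23 (r(B) = 3*(B/23) = 3*B/23)
(W + 332)*(r(2) + n) = (4698 + 332)*((3/23)*2 - 4034/3) = 5030*(6/23 - 4034/3) = 5030*(-92764/69) = -466602920/69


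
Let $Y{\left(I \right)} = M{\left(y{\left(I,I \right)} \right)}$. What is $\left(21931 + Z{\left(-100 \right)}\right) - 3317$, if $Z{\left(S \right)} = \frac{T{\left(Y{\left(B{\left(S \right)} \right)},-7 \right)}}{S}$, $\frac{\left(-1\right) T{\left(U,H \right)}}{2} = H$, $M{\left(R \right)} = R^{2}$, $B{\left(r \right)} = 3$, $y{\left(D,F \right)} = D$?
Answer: $\frac{930693}{50} \approx 18614.0$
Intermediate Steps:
$Y{\left(I \right)} = I^{2}$
$T{\left(U,H \right)} = - 2 H$
$Z{\left(S \right)} = \frac{14}{S}$ ($Z{\left(S \right)} = \frac{\left(-2\right) \left(-7\right)}{S} = \frac{14}{S}$)
$\left(21931 + Z{\left(-100 \right)}\right) - 3317 = \left(21931 + \frac{14}{-100}\right) - 3317 = \left(21931 + 14 \left(- \frac{1}{100}\right)\right) - 3317 = \left(21931 - \frac{7}{50}\right) - 3317 = \frac{1096543}{50} - 3317 = \frac{930693}{50}$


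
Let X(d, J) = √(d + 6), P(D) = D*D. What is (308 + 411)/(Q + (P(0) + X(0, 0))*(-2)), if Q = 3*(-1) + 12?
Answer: 2157/19 + 1438*√6/57 ≈ 175.32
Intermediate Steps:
P(D) = D²
X(d, J) = √(6 + d)
Q = 9 (Q = -3 + 12 = 9)
(308 + 411)/(Q + (P(0) + X(0, 0))*(-2)) = (308 + 411)/(9 + (0² + √(6 + 0))*(-2)) = 719/(9 + (0 + √6)*(-2)) = 719/(9 + √6*(-2)) = 719/(9 - 2*√6)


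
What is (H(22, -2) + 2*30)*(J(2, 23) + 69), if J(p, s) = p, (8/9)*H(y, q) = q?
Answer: 16401/4 ≈ 4100.3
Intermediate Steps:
H(y, q) = 9*q/8
(H(22, -2) + 2*30)*(J(2, 23) + 69) = ((9/8)*(-2) + 2*30)*(2 + 69) = (-9/4 + 60)*71 = (231/4)*71 = 16401/4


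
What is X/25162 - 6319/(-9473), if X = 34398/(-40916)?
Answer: 3252632028397/4876361228708 ≈ 0.66702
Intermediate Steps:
X = -17199/20458 (X = 34398*(-1/40916) = -17199/20458 ≈ -0.84070)
X/25162 - 6319/(-9473) = -17199/20458/25162 - 6319/(-9473) = -17199/20458*1/25162 - 6319*(-1/9473) = -17199/514764196 + 6319/9473 = 3252632028397/4876361228708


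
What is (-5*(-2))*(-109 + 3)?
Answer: -1060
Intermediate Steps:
(-5*(-2))*(-109 + 3) = 10*(-106) = -1060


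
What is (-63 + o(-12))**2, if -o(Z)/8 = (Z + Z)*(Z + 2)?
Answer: 3932289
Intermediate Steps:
o(Z) = -16*Z*(2 + Z) (o(Z) = -8*(Z + Z)*(Z + 2) = -8*2*Z*(2 + Z) = -16*Z*(2 + Z))
(-63 + o(-12))**2 = (-63 - 16*(-12)*(2 - 12))**2 = (-63 - 16*(-12)*(-10))**2 = (-63 - 1920)**2 = (-1983)**2 = 3932289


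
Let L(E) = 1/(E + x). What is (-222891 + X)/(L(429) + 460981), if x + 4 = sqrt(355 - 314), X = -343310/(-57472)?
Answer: -533174665085360088809/1102736219742732228800 - 6404824121*sqrt(41)/1102736219742732228800 ≈ -0.48350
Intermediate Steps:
X = 171655/28736 (X = -343310*(-1/57472) = 171655/28736 ≈ 5.9735)
x = -4 + sqrt(41) (x = -4 + sqrt(355 - 314) = -4 + sqrt(41) ≈ 2.4031)
L(E) = 1/(-4 + E + sqrt(41)) (L(E) = 1/(E + (-4 + sqrt(41))) = 1/(-4 + E + sqrt(41)))
(-222891 + X)/(L(429) + 460981) = (-222891 + 171655/28736)/(1/(-4 + 429 + sqrt(41)) + 460981) = -6404824121/(28736*(1/(425 + sqrt(41)) + 460981)) = -6404824121/(28736*(460981 + 1/(425 + sqrt(41))))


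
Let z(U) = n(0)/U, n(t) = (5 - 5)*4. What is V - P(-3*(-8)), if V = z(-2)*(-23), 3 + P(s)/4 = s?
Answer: -84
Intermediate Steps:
P(s) = -12 + 4*s
n(t) = 0 (n(t) = 0*4 = 0)
z(U) = 0 (z(U) = 0/U = 0)
V = 0 (V = 0*(-23) = 0)
V - P(-3*(-8)) = 0 - (-12 + 4*(-3*(-8))) = 0 - (-12 + 4*24) = 0 - (-12 + 96) = 0 - 1*84 = 0 - 84 = -84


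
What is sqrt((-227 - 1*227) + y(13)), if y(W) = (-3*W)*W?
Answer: 31*I ≈ 31.0*I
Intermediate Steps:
y(W) = -3*W**2
sqrt((-227 - 1*227) + y(13)) = sqrt((-227 - 1*227) - 3*13**2) = sqrt((-227 - 227) - 3*169) = sqrt(-454 - 507) = sqrt(-961) = 31*I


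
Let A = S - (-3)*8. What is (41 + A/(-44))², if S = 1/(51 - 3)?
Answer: 7299822721/4460544 ≈ 1636.5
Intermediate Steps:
S = 1/48 ≈ 0.020833
A = 1153/48 (A = 1/48 - (-3)*8 = 1/48 - 1*(-24) = 1/48 + 24 = 1153/48 ≈ 24.021)
(41 + A/(-44))² = (41 + (1153/48)/(-44))² = (41 + (1153/48)*(-1/44))² = (41 - 1153/2112)² = (85439/2112)² = 7299822721/4460544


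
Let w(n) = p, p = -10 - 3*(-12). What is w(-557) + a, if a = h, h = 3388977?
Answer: 3389003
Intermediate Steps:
p = 26 (p = -10 + 36 = 26)
a = 3388977
w(n) = 26
w(-557) + a = 26 + 3388977 = 3389003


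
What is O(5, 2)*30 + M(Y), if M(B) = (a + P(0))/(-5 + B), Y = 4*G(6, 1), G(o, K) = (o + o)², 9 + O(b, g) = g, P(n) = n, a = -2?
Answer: -119912/571 ≈ -210.00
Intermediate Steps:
O(b, g) = -9 + g
G(o, K) = 4*o² (G(o, K) = (2*o)² = 4*o²)
Y = 576 (Y = 4*(4*6²) = 4*(4*36) = 4*144 = 576)
M(B) = -2/(-5 + B) (M(B) = (-2 + 0)/(-5 + B) = -2/(-5 + B))
O(5, 2)*30 + M(Y) = (-9 + 2)*30 - 2/(-5 + 576) = -7*30 - 2/571 = -210 - 2*1/571 = -210 - 2/571 = -119912/571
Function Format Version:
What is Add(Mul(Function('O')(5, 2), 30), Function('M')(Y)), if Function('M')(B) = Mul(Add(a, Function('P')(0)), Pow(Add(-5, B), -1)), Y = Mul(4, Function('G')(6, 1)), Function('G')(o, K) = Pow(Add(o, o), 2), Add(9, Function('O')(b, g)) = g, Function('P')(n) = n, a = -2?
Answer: Rational(-119912, 571) ≈ -210.00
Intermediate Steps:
Function('O')(b, g) = Add(-9, g)
Function('G')(o, K) = Mul(4, Pow(o, 2)) (Function('G')(o, K) = Pow(Mul(2, o), 2) = Mul(4, Pow(o, 2)))
Y = 576 (Y = Mul(4, Mul(4, Pow(6, 2))) = Mul(4, Mul(4, 36)) = Mul(4, 144) = 576)
Function('M')(B) = Mul(-2, Pow(Add(-5, B), -1)) (Function('M')(B) = Mul(Add(-2, 0), Pow(Add(-5, B), -1)) = Mul(-2, Pow(Add(-5, B), -1)))
Add(Mul(Function('O')(5, 2), 30), Function('M')(Y)) = Add(Mul(Add(-9, 2), 30), Mul(-2, Pow(Add(-5, 576), -1))) = Add(Mul(-7, 30), Mul(-2, Pow(571, -1))) = Add(-210, Mul(-2, Rational(1, 571))) = Add(-210, Rational(-2, 571)) = Rational(-119912, 571)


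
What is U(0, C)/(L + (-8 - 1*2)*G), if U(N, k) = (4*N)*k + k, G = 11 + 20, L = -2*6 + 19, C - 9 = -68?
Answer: 59/303 ≈ 0.19472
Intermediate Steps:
C = -59 (C = 9 - 68 = -59)
L = 7 (L = -12 + 19 = 7)
G = 31
U(N, k) = k + 4*N*k (U(N, k) = 4*N*k + k = k + 4*N*k)
U(0, C)/(L + (-8 - 1*2)*G) = (-59*(1 + 4*0))/(7 + (-8 - 1*2)*31) = (-59*(1 + 0))/(7 + (-8 - 2)*31) = (-59*1)/(7 - 10*31) = -59/(7 - 310) = -59/(-303) = -59*(-1/303) = 59/303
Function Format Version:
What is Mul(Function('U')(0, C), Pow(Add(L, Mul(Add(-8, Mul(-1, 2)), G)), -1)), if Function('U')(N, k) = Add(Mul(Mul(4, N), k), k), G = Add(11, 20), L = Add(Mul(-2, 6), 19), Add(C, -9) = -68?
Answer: Rational(59, 303) ≈ 0.19472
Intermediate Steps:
C = -59 (C = Add(9, -68) = -59)
L = 7 (L = Add(-12, 19) = 7)
G = 31
Function('U')(N, k) = Add(k, Mul(4, N, k)) (Function('U')(N, k) = Add(Mul(4, N, k), k) = Add(k, Mul(4, N, k)))
Mul(Function('U')(0, C), Pow(Add(L, Mul(Add(-8, Mul(-1, 2)), G)), -1)) = Mul(Mul(-59, Add(1, Mul(4, 0))), Pow(Add(7, Mul(Add(-8, Mul(-1, 2)), 31)), -1)) = Mul(Mul(-59, Add(1, 0)), Pow(Add(7, Mul(Add(-8, -2), 31)), -1)) = Mul(Mul(-59, 1), Pow(Add(7, Mul(-10, 31)), -1)) = Mul(-59, Pow(Add(7, -310), -1)) = Mul(-59, Pow(-303, -1)) = Mul(-59, Rational(-1, 303)) = Rational(59, 303)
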